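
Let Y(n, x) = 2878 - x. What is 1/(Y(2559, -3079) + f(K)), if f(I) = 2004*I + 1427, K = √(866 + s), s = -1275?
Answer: 923/212134250 - 501*I*√409/424268500 ≈ 4.351e-6 - 2.3881e-5*I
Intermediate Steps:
K = I*√409 (K = √(866 - 1275) = √(-409) = I*√409 ≈ 20.224*I)
f(I) = 1427 + 2004*I
1/(Y(2559, -3079) + f(K)) = 1/((2878 - 1*(-3079)) + (1427 + 2004*(I*√409))) = 1/((2878 + 3079) + (1427 + 2004*I*√409)) = 1/(5957 + (1427 + 2004*I*√409)) = 1/(7384 + 2004*I*√409)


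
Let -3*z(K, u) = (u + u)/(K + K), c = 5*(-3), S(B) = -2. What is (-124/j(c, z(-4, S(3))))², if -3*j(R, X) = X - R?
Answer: 4981824/7921 ≈ 628.94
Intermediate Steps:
c = -15
z(K, u) = -u/(3*K) (z(K, u) = -(u + u)/(3*(K + K)) = -2*u/(3*(2*K)) = -2*u*1/(2*K)/3 = -u/(3*K))
j(R, X) = -X/3 + R/3 (j(R, X) = -(X - R)/3 = -X/3 + R/3)
(-124/j(c, z(-4, S(3))))² = (-124/(-(-1)*(-2)/(9*(-4)) + (⅓)*(-15)))² = (-124/(-(-1)*(-2)*(-1)/(9*4) - 5))² = (-124/(-⅓*(-⅙) - 5))² = (-124/(1/18 - 5))² = (-124/(-89/18))² = (-124*(-18/89))² = (2232/89)² = 4981824/7921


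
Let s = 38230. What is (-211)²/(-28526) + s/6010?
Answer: 82297777/17144126 ≈ 4.8003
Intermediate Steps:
(-211)²/(-28526) + s/6010 = (-211)²/(-28526) + 38230/6010 = 44521*(-1/28526) + 38230*(1/6010) = -44521/28526 + 3823/601 = 82297777/17144126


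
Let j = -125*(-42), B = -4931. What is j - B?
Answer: 10181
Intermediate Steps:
j = 5250
j - B = 5250 - 1*(-4931) = 5250 + 4931 = 10181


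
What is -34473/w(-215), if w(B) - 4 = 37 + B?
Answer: 11491/58 ≈ 198.12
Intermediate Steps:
w(B) = 41 + B (w(B) = 4 + (37 + B) = 41 + B)
-34473/w(-215) = -34473/(41 - 215) = -34473/(-174) = -34473*(-1/174) = 11491/58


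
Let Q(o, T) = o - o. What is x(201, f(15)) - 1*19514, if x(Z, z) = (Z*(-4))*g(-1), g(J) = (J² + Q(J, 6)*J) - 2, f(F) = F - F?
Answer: -18710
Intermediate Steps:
Q(o, T) = 0
f(F) = 0
g(J) = -2 + J² (g(J) = (J² + 0*J) - 2 = (J² + 0) - 2 = J² - 2 = -2 + J²)
x(Z, z) = 4*Z (x(Z, z) = (Z*(-4))*(-2 + (-1)²) = (-4*Z)*(-2 + 1) = -4*Z*(-1) = 4*Z)
x(201, f(15)) - 1*19514 = 4*201 - 1*19514 = 804 - 19514 = -18710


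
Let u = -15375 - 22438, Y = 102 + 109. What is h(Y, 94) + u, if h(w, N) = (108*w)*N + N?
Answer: 2104353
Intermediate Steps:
Y = 211
h(w, N) = N + 108*N*w (h(w, N) = 108*N*w + N = N + 108*N*w)
u = -37813
h(Y, 94) + u = 94*(1 + 108*211) - 37813 = 94*(1 + 22788) - 37813 = 94*22789 - 37813 = 2142166 - 37813 = 2104353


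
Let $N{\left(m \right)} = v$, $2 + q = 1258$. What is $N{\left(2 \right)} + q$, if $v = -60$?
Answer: $1196$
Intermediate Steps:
$q = 1256$ ($q = -2 + 1258 = 1256$)
$N{\left(m \right)} = -60$
$N{\left(2 \right)} + q = -60 + 1256 = 1196$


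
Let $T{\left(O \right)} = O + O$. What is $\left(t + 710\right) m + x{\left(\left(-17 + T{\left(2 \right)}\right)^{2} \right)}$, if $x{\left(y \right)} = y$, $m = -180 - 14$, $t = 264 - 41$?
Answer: $-180833$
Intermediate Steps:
$T{\left(O \right)} = 2 O$
$t = 223$ ($t = 264 - 41 = 223$)
$m = -194$ ($m = -180 - 14 = -194$)
$\left(t + 710\right) m + x{\left(\left(-17 + T{\left(2 \right)}\right)^{2} \right)} = \left(223 + 710\right) \left(-194\right) + \left(-17 + 2 \cdot 2\right)^{2} = 933 \left(-194\right) + \left(-17 + 4\right)^{2} = -181002 + \left(-13\right)^{2} = -181002 + 169 = -180833$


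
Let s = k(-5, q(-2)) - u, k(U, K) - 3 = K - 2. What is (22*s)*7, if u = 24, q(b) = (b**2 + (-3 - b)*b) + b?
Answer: -2926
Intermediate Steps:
q(b) = b + b**2 + b*(-3 - b) (q(b) = (b**2 + b*(-3 - b)) + b = b + b**2 + b*(-3 - b))
k(U, K) = 1 + K (k(U, K) = 3 + (K - 2) = 3 + (-2 + K) = 1 + K)
s = -19 (s = (1 - 2*(-2)) - 1*24 = (1 + 4) - 24 = 5 - 24 = -19)
(22*s)*7 = (22*(-19))*7 = -418*7 = -2926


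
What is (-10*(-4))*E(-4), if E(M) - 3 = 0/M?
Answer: 120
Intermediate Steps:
E(M) = 3 (E(M) = 3 + 0/M = 3 + 0 = 3)
(-10*(-4))*E(-4) = -10*(-4)*3 = 40*3 = 120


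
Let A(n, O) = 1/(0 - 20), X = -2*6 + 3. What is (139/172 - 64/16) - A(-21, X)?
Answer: -1351/430 ≈ -3.1419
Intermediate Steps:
X = -9 (X = -12 + 3 = -9)
A(n, O) = -1/20 (A(n, O) = 1/(-20) = -1/20)
(139/172 - 64/16) - A(-21, X) = (139/172 - 64/16) - 1*(-1/20) = (139*(1/172) - 64*1/16) + 1/20 = (139/172 - 4) + 1/20 = -549/172 + 1/20 = -1351/430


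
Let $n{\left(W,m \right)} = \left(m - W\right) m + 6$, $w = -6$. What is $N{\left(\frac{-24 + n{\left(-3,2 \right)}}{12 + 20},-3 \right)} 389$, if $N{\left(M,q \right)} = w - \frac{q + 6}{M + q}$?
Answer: $- \frac{25674}{13} \approx -1974.9$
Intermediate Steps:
$n{\left(W,m \right)} = 6 + m \left(m - W\right)$ ($n{\left(W,m \right)} = m \left(m - W\right) + 6 = 6 + m \left(m - W\right)$)
$N{\left(M,q \right)} = -6 - \frac{6 + q}{M + q}$ ($N{\left(M,q \right)} = -6 - \frac{q + 6}{M + q} = -6 - \frac{6 + q}{M + q}$)
$N{\left(\frac{-24 + n{\left(-3,2 \right)}}{12 + 20},-3 \right)} 389 = \frac{-6 - -21 - 6 \frac{-24 + \left(6 + 2^{2} - \left(-3\right) 2\right)}{12 + 20}}{\frac{-24 + \left(6 + 2^{2} - \left(-3\right) 2\right)}{12 + 20} - 3} \cdot 389 = \frac{-6 + 21 - 6 \frac{-24 + \left(6 + 4 + 6\right)}{32}}{\frac{-24 + \left(6 + 4 + 6\right)}{32} - 3} \cdot 389 = \frac{-6 + 21 - 6 \left(-24 + 16\right) \frac{1}{32}}{\left(-24 + 16\right) \frac{1}{32} - 3} \cdot 389 = \frac{-6 + 21 - 6 \left(\left(-8\right) \frac{1}{32}\right)}{\left(-8\right) \frac{1}{32} - 3} \cdot 389 = \frac{-6 + 21 - - \frac{3}{2}}{- \frac{1}{4} - 3} \cdot 389 = \frac{-6 + 21 + \frac{3}{2}}{- \frac{13}{4}} \cdot 389 = \left(- \frac{4}{13}\right) \frac{33}{2} \cdot 389 = \left(- \frac{66}{13}\right) 389 = - \frac{25674}{13}$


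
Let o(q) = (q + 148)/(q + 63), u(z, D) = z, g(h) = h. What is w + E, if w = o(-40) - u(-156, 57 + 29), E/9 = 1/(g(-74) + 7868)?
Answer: 3200759/19918 ≈ 160.70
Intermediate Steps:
E = 1/866 (E = 9/(-74 + 7868) = 9/7794 = 9*(1/7794) = 1/866 ≈ 0.0011547)
o(q) = (148 + q)/(63 + q)
w = 3696/23 (w = (148 - 40)/(63 - 40) - 1*(-156) = 108/23 + 156 = 3696/23 ≈ 160.70)
w + E = 3696/23 + 1/866 = 3200759/19918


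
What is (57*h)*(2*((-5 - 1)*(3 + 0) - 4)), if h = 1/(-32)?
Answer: 627/8 ≈ 78.375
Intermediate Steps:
h = -1/32 ≈ -0.031250
(57*h)*(2*((-5 - 1)*(3 + 0) - 4)) = (57*(-1/32))*(2*((-5 - 1)*(3 + 0) - 4)) = -57*(-6*3 - 4)/16 = -57*(-18 - 4)/16 = -57*(-22)/16 = -57/32*(-44) = 627/8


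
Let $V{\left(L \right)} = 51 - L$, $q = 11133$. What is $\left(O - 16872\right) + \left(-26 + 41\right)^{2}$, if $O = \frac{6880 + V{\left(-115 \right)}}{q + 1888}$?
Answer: $- \frac{216753541}{13021} \approx -16646.0$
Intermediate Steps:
$O = \frac{7046}{13021}$ ($O = \frac{6880 + \left(51 - -115\right)}{11133 + 1888} = \frac{6880 + \left(51 + 115\right)}{13021} = \left(6880 + 166\right) \frac{1}{13021} = 7046 \cdot \frac{1}{13021} = \frac{7046}{13021} \approx 0.54113$)
$\left(O - 16872\right) + \left(-26 + 41\right)^{2} = \left(\frac{7046}{13021} - 16872\right) + \left(-26 + 41\right)^{2} = - \frac{219683266}{13021} + 15^{2} = - \frac{219683266}{13021} + 225 = - \frac{216753541}{13021}$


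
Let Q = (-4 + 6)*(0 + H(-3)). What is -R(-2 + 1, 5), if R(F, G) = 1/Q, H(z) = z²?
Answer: -1/18 ≈ -0.055556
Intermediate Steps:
Q = 18 (Q = (-4 + 6)*(0 + (-3)²) = 2*(0 + 9) = 2*9 = 18)
R(F, G) = 1/18
-R(-2 + 1, 5) = -1*1/18 = -1/18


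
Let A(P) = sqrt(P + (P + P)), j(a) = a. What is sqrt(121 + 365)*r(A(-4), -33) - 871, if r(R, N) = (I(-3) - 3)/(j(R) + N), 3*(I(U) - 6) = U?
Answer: -871 - 198*sqrt(6)/367 - 36*I*sqrt(2)/367 ≈ -872.32 - 0.13872*I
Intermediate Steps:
A(P) = sqrt(3)*sqrt(P) (A(P) = sqrt(P + 2*P) = sqrt(3*P) = sqrt(3)*sqrt(P))
I(U) = 6 + U/3
r(R, N) = 2/(N + R) (r(R, N) = ((6 + (1/3)*(-3)) - 3)/(R + N) = ((6 - 1) - 3)/(N + R) = (5 - 3)/(N + R) = 2/(N + R))
sqrt(121 + 365)*r(A(-4), -33) - 871 = sqrt(121 + 365)*(2/(-33 + sqrt(3)*sqrt(-4))) - 871 = sqrt(486)*(2/(-33 + sqrt(3)*(2*I))) - 871 = (9*sqrt(6))*(2/(-33 + 2*I*sqrt(3))) - 871 = 18*sqrt(6)/(-33 + 2*I*sqrt(3)) - 871 = -871 + 18*sqrt(6)/(-33 + 2*I*sqrt(3))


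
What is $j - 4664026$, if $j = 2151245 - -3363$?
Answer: $-2509418$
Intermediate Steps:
$j = 2154608$ ($j = 2151245 + 3363 = 2154608$)
$j - 4664026 = 2154608 - 4664026 = -2509418$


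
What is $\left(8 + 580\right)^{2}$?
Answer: $345744$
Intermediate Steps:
$\left(8 + 580\right)^{2} = 588^{2} = 345744$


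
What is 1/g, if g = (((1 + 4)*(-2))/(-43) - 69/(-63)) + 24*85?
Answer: 903/1843319 ≈ 0.00048988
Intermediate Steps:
g = 1843319/903 (g = ((5*(-2))*(-1/43) - 69*(-1/63)) + 2040 = (-10*(-1/43) + 23/21) + 2040 = (10/43 + 23/21) + 2040 = 1199/903 + 2040 = 1843319/903 ≈ 2041.3)
1/g = 1/(1843319/903) = 903/1843319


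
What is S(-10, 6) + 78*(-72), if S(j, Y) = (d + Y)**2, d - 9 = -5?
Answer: -5516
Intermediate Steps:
d = 4 (d = 9 - 5 = 4)
S(j, Y) = (4 + Y)**2
S(-10, 6) + 78*(-72) = (4 + 6)**2 + 78*(-72) = 10**2 - 5616 = 100 - 5616 = -5516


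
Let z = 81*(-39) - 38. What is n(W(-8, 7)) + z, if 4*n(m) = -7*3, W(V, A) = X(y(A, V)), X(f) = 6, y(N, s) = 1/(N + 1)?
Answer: -12809/4 ≈ -3202.3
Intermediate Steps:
y(N, s) = 1/(1 + N)
W(V, A) = 6
n(m) = -21/4 (n(m) = (-7*3)/4 = (¼)*(-21) = -21/4)
z = -3197 (z = -3159 - 38 = -3197)
n(W(-8, 7)) + z = -21/4 - 3197 = -12809/4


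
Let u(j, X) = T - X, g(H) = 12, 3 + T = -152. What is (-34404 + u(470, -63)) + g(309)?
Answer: -34484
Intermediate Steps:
T = -155 (T = -3 - 152 = -155)
u(j, X) = -155 - X
(-34404 + u(470, -63)) + g(309) = (-34404 + (-155 - 1*(-63))) + 12 = (-34404 + (-155 + 63)) + 12 = (-34404 - 92) + 12 = -34496 + 12 = -34484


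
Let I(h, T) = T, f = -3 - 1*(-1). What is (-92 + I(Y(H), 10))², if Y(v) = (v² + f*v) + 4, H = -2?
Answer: 6724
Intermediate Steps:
f = -2 (f = -3 + 1 = -2)
Y(v) = 4 + v² - 2*v (Y(v) = (v² - 2*v) + 4 = 4 + v² - 2*v)
(-92 + I(Y(H), 10))² = (-92 + 10)² = (-82)² = 6724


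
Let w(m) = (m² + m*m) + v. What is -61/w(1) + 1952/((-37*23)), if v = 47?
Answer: -147559/41699 ≈ -3.5387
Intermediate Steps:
w(m) = 47 + 2*m² (w(m) = (m² + m*m) + 47 = (m² + m²) + 47 = 2*m² + 47 = 47 + 2*m²)
-61/w(1) + 1952/((-37*23)) = -61/(47 + 2*1²) + 1952/((-37*23)) = -61/(47 + 2*1) + 1952/(-851) = -61/(47 + 2) + 1952*(-1/851) = -61/49 - 1952/851 = -147559/41699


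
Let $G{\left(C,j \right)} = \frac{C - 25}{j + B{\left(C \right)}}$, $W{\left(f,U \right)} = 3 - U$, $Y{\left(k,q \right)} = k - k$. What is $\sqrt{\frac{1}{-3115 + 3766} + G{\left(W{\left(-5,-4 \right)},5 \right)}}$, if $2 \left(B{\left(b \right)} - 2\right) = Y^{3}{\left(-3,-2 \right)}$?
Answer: $\frac{i \sqrt{22227}}{93} \approx 1.6031 i$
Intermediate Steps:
$Y{\left(k,q \right)} = 0$
$B{\left(b \right)} = 2$ ($B{\left(b \right)} = 2 + \frac{0^{3}}{2} = 2 + \frac{1}{2} \cdot 0 = 2 + 0 = 2$)
$G{\left(C,j \right)} = \frac{-25 + C}{2 + j}$ ($G{\left(C,j \right)} = \frac{C - 25}{j + 2} = \frac{-25 + C}{2 + j}$)
$\sqrt{\frac{1}{-3115 + 3766} + G{\left(W{\left(-5,-4 \right)},5 \right)}} = \sqrt{\frac{1}{-3115 + 3766} + \frac{-25 + \left(3 - -4\right)}{2 + 5}} = \sqrt{\frac{1}{651} + \frac{-25 + \left(3 + 4\right)}{7}} = \sqrt{\frac{1}{651} + \frac{-25 + 7}{7}} = \sqrt{\frac{1}{651} + \frac{1}{7} \left(-18\right)} = \sqrt{\frac{1}{651} - \frac{18}{7}} = \sqrt{- \frac{239}{93}} = \frac{i \sqrt{22227}}{93}$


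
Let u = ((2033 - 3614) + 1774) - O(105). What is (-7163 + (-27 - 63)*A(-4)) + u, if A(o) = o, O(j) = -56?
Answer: -6554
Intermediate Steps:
u = 249 (u = ((2033 - 3614) + 1774) - 1*(-56) = (-1581 + 1774) + 56 = 193 + 56 = 249)
(-7163 + (-27 - 63)*A(-4)) + u = (-7163 + (-27 - 63)*(-4)) + 249 = (-7163 - 90*(-4)) + 249 = (-7163 + 360) + 249 = -6803 + 249 = -6554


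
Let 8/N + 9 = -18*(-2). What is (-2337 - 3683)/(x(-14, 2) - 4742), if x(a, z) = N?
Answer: 81270/64013 ≈ 1.2696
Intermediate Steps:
N = 8/27 (N = 8/(-9 - 18*(-2)) = 8/(-9 + 36) = 8/27 ≈ 0.29630)
x(a, z) = 8/27
(-2337 - 3683)/(x(-14, 2) - 4742) = (-2337 - 3683)/(8/27 - 4742) = -6020/(-128026/27) = -6020*(-27/128026) = 81270/64013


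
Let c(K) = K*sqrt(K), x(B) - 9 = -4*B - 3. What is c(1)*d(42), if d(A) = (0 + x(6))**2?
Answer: 324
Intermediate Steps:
x(B) = 6 - 4*B (x(B) = 9 + (-4*B - 3) = 9 + (-3 - 4*B) = 6 - 4*B)
c(K) = K**(3/2)
d(A) = 324 (d(A) = (0 + (6 - 4*6))**2 = (0 + (6 - 24))**2 = (0 - 18)**2 = (-18)**2 = 324)
c(1)*d(42) = 1**(3/2)*324 = 1*324 = 324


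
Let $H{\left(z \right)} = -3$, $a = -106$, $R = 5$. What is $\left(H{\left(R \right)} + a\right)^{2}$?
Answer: $11881$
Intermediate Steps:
$\left(H{\left(R \right)} + a\right)^{2} = \left(-3 - 106\right)^{2} = \left(-109\right)^{2} = 11881$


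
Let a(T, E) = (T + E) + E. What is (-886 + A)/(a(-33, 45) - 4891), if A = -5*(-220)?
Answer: -107/2417 ≈ -0.044270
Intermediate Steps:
A = 1100
a(T, E) = T + 2*E (a(T, E) = (E + T) + E = T + 2*E)
(-886 + A)/(a(-33, 45) - 4891) = (-886 + 1100)/((-33 + 2*45) - 4891) = 214/((-33 + 90) - 4891) = 214/(57 - 4891) = 214/(-4834) = 214*(-1/4834) = -107/2417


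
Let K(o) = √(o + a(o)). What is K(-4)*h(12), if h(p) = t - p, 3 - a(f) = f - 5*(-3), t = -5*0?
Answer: -24*I*√3 ≈ -41.569*I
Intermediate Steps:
t = 0
a(f) = -12 - f (a(f) = 3 - (f - 5*(-3)) = 3 - (f + 15) = 3 - (15 + f) = 3 + (-15 - f) = -12 - f)
h(p) = -p (h(p) = 0 - p = -p)
K(o) = 2*I*√3 (K(o) = √(o + (-12 - o)) = √(-12) = 2*I*√3)
K(-4)*h(12) = (2*I*√3)*(-1*12) = (2*I*√3)*(-12) = -24*I*√3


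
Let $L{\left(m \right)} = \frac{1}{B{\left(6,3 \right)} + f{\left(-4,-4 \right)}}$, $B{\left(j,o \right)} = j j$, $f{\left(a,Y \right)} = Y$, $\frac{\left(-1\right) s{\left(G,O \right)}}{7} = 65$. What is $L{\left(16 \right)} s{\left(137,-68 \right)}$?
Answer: $- \frac{455}{32} \approx -14.219$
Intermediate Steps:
$s{\left(G,O \right)} = -455$ ($s{\left(G,O \right)} = \left(-7\right) 65 = -455$)
$B{\left(j,o \right)} = j^{2}$
$L{\left(m \right)} = \frac{1}{32}$ ($L{\left(m \right)} = \frac{1}{6^{2} - 4} = \frac{1}{36 - 4} = \frac{1}{32}$)
$L{\left(16 \right)} s{\left(137,-68 \right)} = \frac{1}{32} \left(-455\right) = - \frac{455}{32}$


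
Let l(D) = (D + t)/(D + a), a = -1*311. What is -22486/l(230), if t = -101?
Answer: 607122/43 ≈ 14119.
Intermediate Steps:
a = -311
l(D) = (-101 + D)/(-311 + D) (l(D) = (D - 101)/(D - 311) = (-101 + D)/(-311 + D))
-22486/l(230) = -22486*(-311 + 230)/(-101 + 230) = -22486/(129/(-81)) = -22486/((-1/81*129)) = -22486/(-43/27) = -22486*(-27/43) = 607122/43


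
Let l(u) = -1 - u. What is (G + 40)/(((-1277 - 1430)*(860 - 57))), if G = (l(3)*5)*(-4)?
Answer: -120/2173721 ≈ -5.5205e-5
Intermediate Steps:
G = 80 (G = ((-1 - 1*3)*5)*(-4) = ((-1 - 3)*5)*(-4) = -4*5*(-4) = -20*(-4) = 80)
(G + 40)/(((-1277 - 1430)*(860 - 57))) = (80 + 40)/(((-1277 - 1430)*(860 - 57))) = 120/((-2707*803)) = 120/(-2173721) = 120*(-1/2173721) = -120/2173721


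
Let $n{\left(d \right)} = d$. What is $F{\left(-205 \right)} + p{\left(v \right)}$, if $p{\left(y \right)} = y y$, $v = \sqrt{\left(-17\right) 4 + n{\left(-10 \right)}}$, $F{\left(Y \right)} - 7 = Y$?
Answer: $-276$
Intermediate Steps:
$F{\left(Y \right)} = 7 + Y$
$v = i \sqrt{78}$ ($v = \sqrt{\left(-17\right) 4 - 10} = \sqrt{-68 - 10} = \sqrt{-78} = i \sqrt{78} \approx 8.8318 i$)
$p{\left(y \right)} = y^{2}$
$F{\left(-205 \right)} + p{\left(v \right)} = \left(7 - 205\right) + \left(i \sqrt{78}\right)^{2} = -198 - 78 = -276$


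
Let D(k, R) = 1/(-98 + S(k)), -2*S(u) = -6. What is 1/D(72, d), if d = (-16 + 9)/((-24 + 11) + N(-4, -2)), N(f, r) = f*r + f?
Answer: -95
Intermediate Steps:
N(f, r) = f + f*r
S(u) = 3 (S(u) = -½*(-6) = 3)
d = 7/9 (d = (-16 + 9)/((-24 + 11) - 4*(1 - 2)) = -7/(-13 - 4*(-1)) = -7/(-13 + 4) = -7/(-9) = -7*(-⅑) = 7/9 ≈ 0.77778)
D(k, R) = -1/95 (D(k, R) = 1/(-98 + 3) = 1/(-95) = -1/95)
1/D(72, d) = 1/(-1/95) = -95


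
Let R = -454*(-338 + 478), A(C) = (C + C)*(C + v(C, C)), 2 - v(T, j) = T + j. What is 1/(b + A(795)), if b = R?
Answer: -1/1324430 ≈ -7.5504e-7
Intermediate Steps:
v(T, j) = 2 - T - j (v(T, j) = 2 - (T + j) = 2 + (-T - j) = 2 - T - j)
A(C) = 2*C*(2 - C) (A(C) = (C + C)*(C + (2 - C - C)) = (2*C)*(C + (2 - 2*C)) = (2*C)*(2 - C) = 2*C*(2 - C))
R = -63560 (R = -454*140 = -63560)
b = -63560
1/(b + A(795)) = 1/(-63560 + 2*795*(2 - 1*795)) = 1/(-63560 + 2*795*(2 - 795)) = 1/(-63560 + 2*795*(-793)) = 1/(-63560 - 1260870) = 1/(-1324430) = -1/1324430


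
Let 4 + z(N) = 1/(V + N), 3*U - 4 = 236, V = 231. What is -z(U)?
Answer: 1243/311 ≈ 3.9968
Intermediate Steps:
U = 80 (U = 4/3 + (1/3)*236 = 4/3 + 236/3 = 80)
z(N) = -4 + 1/(231 + N)
-z(U) = -(-923 - 4*80)/(231 + 80) = -(-923 - 320)/311 = -(-1243)/311 = -1*(-1243/311) = 1243/311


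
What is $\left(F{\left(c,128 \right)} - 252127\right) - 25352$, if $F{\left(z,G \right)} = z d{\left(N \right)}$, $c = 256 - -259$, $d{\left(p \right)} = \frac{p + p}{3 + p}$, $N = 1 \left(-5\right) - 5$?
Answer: $- \frac{1932053}{7} \approx -2.7601 \cdot 10^{5}$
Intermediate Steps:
$N = -10$ ($N = -5 - 5 = -10$)
$d{\left(p \right)} = \frac{2 p}{3 + p}$
$c = 515$ ($c = 256 + 259 = 515$)
$F{\left(z,G \right)} = \frac{20 z}{7}$ ($F{\left(z,G \right)} = z 2 \left(-10\right) \frac{1}{3 - 10} = z 2 \left(-10\right) \frac{1}{-7} = z 2 \left(-10\right) \left(- \frac{1}{7}\right) = z \frac{20}{7} = \frac{20 z}{7}$)
$\left(F{\left(c,128 \right)} - 252127\right) - 25352 = \left(\frac{20}{7} \cdot 515 - 252127\right) - 25352 = \left(\frac{10300}{7} - 252127\right) - 25352 = - \frac{1754589}{7} - 25352 = - \frac{1932053}{7}$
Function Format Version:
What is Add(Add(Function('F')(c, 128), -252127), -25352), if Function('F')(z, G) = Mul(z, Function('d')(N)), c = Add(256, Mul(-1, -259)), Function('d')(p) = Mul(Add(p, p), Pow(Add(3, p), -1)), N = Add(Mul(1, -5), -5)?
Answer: Rational(-1932053, 7) ≈ -2.7601e+5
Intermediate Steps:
N = -10 (N = Add(-5, -5) = -10)
Function('d')(p) = Mul(2, p, Pow(Add(3, p), -1)) (Function('d')(p) = Mul(Mul(2, p), Pow(Add(3, p), -1)) = Mul(2, p, Pow(Add(3, p), -1)))
c = 515 (c = Add(256, 259) = 515)
Function('F')(z, G) = Mul(Rational(20, 7), z) (Function('F')(z, G) = Mul(z, Mul(2, -10, Pow(Add(3, -10), -1))) = Mul(z, Mul(2, -10, Pow(-7, -1))) = Mul(z, Mul(2, -10, Rational(-1, 7))) = Mul(z, Rational(20, 7)) = Mul(Rational(20, 7), z))
Add(Add(Function('F')(c, 128), -252127), -25352) = Add(Add(Mul(Rational(20, 7), 515), -252127), -25352) = Add(Add(Rational(10300, 7), -252127), -25352) = Add(Rational(-1754589, 7), -25352) = Rational(-1932053, 7)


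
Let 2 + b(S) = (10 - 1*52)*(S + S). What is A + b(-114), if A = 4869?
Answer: 14443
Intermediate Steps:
b(S) = -2 - 84*S (b(S) = -2 + (10 - 1*52)*(S + S) = -2 + (10 - 52)*(2*S) = -2 - 84*S)
A + b(-114) = 4869 + (-2 - 84*(-114)) = 4869 + (-2 + 9576) = 4869 + 9574 = 14443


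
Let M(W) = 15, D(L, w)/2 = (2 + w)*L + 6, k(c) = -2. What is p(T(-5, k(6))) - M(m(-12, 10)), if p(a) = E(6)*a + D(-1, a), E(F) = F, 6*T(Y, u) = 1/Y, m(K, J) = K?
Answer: -107/15 ≈ -7.1333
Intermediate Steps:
T(Y, u) = 1/(6*Y)
D(L, w) = 12 + 2*L*(2 + w) (D(L, w) = 2*((2 + w)*L + 6) = 2*(L*(2 + w) + 6) = 2*(6 + L*(2 + w)) = 12 + 2*L*(2 + w))
p(a) = 8 + 4*a (p(a) = 6*a + (12 + 4*(-1) + 2*(-1)*a) = 6*a + (12 - 4 - 2*a) = 6*a + (8 - 2*a) = 8 + 4*a)
p(T(-5, k(6))) - M(m(-12, 10)) = (8 + 4*((⅙)/(-5))) - 1*15 = (8 + 4*((⅙)*(-⅕))) - 15 = (8 + 4*(-1/30)) - 15 = (8 - 2/15) - 15 = 118/15 - 15 = -107/15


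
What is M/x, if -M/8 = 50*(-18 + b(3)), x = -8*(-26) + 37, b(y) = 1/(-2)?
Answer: 1480/49 ≈ 30.204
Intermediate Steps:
b(y) = -1/2
x = 245 (x = 208 + 37 = 245)
M = 7400 (M = -400*(-18 - 1/2) = -400*(-37)/2 = -8*(-925) = 7400)
M/x = 7400/245 = 7400*(1/245) = 1480/49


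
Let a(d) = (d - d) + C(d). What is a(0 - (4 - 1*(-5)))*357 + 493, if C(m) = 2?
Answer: 1207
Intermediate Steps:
a(d) = 2 (a(d) = (d - d) + 2 = 0 + 2 = 2)
a(0 - (4 - 1*(-5)))*357 + 493 = 2*357 + 493 = 714 + 493 = 1207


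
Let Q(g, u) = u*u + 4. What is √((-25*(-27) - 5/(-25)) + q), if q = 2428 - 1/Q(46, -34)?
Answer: √1043916190/580 ≈ 55.706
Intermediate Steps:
Q(g, u) = 4 + u² (Q(g, u) = u² + 4 = 4 + u²)
q = 2816479/1160 (q = 2428 - 1/(4 + (-34)²) = 2428 - 1/(4 + 1156) = 2428 - 1/1160 = 2816479/1160 ≈ 2428.0)
√((-25*(-27) - 5/(-25)) + q) = √((-25*(-27) - 5/(-25)) + 2816479/1160) = √((675 - 5*(-1/25)) + 2816479/1160) = √((675 + ⅕) + 2816479/1160) = √(3376/5 + 2816479/1160) = √(3599711/1160) = √1043916190/580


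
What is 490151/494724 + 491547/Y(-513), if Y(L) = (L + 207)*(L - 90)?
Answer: 18534543347/5071415724 ≈ 3.6547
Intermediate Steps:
Y(L) = (-90 + L)*(207 + L) (Y(L) = (207 + L)*(-90 + L) = (-90 + L)*(207 + L))
490151/494724 + 491547/Y(-513) = 490151/494724 + 491547/(-18630 + (-513)² + 117*(-513)) = 490151*(1/494724) + 491547/(-18630 + 263169 - 60021) = 490151/494724 + 491547/184518 = 490151/494724 + 491547*(1/184518) = 490151/494724 + 163849/61506 = 18534543347/5071415724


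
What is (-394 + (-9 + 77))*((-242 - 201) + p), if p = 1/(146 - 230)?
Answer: 6065719/42 ≈ 1.4442e+5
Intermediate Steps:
p = -1/84 (p = 1/(-84) = -1/84 ≈ -0.011905)
(-394 + (-9 + 77))*((-242 - 201) + p) = (-394 + (-9 + 77))*((-242 - 201) - 1/84) = (-394 + 68)*(-443 - 1/84) = -326*(-37213/84) = 6065719/42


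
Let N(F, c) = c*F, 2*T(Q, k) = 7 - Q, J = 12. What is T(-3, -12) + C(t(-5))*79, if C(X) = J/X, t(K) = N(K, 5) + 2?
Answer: -833/23 ≈ -36.217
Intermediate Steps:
T(Q, k) = 7/2 - Q/2 (T(Q, k) = (7 - Q)/2 = 7/2 - Q/2)
N(F, c) = F*c
t(K) = 2 + 5*K (t(K) = K*5 + 2 = 5*K + 2 = 2 + 5*K)
C(X) = 12/X
T(-3, -12) + C(t(-5))*79 = (7/2 - 1/2*(-3)) + (12/(2 + 5*(-5)))*79 = (7/2 + 3/2) + (12/(2 - 25))*79 = 5 + (12/(-23))*79 = 5 + (12*(-1/23))*79 = 5 - 12/23*79 = 5 - 948/23 = -833/23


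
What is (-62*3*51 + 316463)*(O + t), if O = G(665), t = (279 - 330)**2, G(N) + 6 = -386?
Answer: 678112193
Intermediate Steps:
G(N) = -392 (G(N) = -6 - 386 = -392)
t = 2601 (t = (-51)**2 = 2601)
O = -392
(-62*3*51 + 316463)*(O + t) = (-62*3*51 + 316463)*(-392 + 2601) = (-186*51 + 316463)*2209 = (-9486 + 316463)*2209 = 306977*2209 = 678112193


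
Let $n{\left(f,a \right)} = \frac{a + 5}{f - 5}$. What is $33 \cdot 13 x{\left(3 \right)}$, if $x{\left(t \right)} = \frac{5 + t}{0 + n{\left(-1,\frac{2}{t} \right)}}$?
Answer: $- \frac{61776}{17} \approx -3633.9$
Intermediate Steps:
$n{\left(f,a \right)} = \frac{5 + a}{-5 + f}$
$x{\left(t \right)} = \frac{5 + t}{- \frac{5}{6} - \frac{1}{3 t}}$ ($x{\left(t \right)} = \frac{5 + t}{0 + \frac{5 + \frac{2}{t}}{-5 - 1}} = \frac{5 + t}{0 + \frac{5 + \frac{2}{t}}{-6}} = \frac{5 + t}{0 - \frac{5 + \frac{2}{t}}{6}} = \frac{5 + t}{0 - \left(\frac{5}{6} + \frac{1}{3 t}\right)} = \frac{5 + t}{- \frac{5}{6} - \frac{1}{3 t}}$)
$33 \cdot 13 x{\left(3 \right)} = 33 \cdot 13 \left(\left(-6\right) 3 \frac{1}{2 + 5 \cdot 3} \left(5 + 3\right)\right) = 429 \left(\left(-6\right) 3 \frac{1}{2 + 15} \cdot 8\right) = 429 \left(\left(-6\right) 3 \cdot \frac{1}{17} \cdot 8\right) = 429 \left(- \frac{144}{17}\right) = - \frac{61776}{17}$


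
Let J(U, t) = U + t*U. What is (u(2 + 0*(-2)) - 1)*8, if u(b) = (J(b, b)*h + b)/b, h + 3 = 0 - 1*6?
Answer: -216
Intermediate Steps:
h = -9 (h = -3 + (0 - 1*6) = -3 + (0 - 6) = -3 - 6 = -9)
J(U, t) = U + U*t
u(b) = (b - 9*b*(1 + b))/b (u(b) = ((b*(1 + b))*(-9) + b)/b = (-9*b*(1 + b) + b)/b = (b - 9*b*(1 + b))/b)
(u(2 + 0*(-2)) - 1)*8 = ((-8 - 9*(2 + 0*(-2))) - 1)*8 = ((-8 - 9*(2 + 0)) - 1)*8 = ((-8 - 9*2) - 1)*8 = ((-8 - 18) - 1)*8 = (-26 - 1)*8 = -27*8 = -216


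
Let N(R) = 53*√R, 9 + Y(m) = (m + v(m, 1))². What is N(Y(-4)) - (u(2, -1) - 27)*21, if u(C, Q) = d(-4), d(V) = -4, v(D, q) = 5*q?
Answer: 651 + 106*I*√2 ≈ 651.0 + 149.91*I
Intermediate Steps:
u(C, Q) = -4
Y(m) = -9 + (5 + m)² (Y(m) = -9 + (m + 5*1)² = -9 + (m + 5)² = -9 + (5 + m)²)
N(Y(-4)) - (u(2, -1) - 27)*21 = 53*√(-9 + (5 - 4)²) - (-4 - 27)*21 = 53*√(-9 + 1²) - (-31)*21 = 53*√(-9 + 1) - 1*(-651) = 53*√(-8) + 651 = 53*(2*I*√2) + 651 = 106*I*√2 + 651 = 651 + 106*I*√2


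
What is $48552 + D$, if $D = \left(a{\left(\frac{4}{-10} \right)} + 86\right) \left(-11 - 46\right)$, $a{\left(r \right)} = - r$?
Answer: $\frac{218136}{5} \approx 43627.0$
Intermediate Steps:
$D = - \frac{24624}{5}$ ($D = \left(- \frac{4}{-10} + 86\right) \left(-11 - 46\right) = \left(- \frac{4 \left(-1\right)}{10} + 86\right) \left(-57\right) = \left(\left(-1\right) \left(- \frac{2}{5}\right) + 86\right) \left(-57\right) = \left(\frac{2}{5} + 86\right) \left(-57\right) = \frac{432}{5} \left(-57\right) = - \frac{24624}{5} \approx -4924.8$)
$48552 + D = 48552 - \frac{24624}{5} = \frac{218136}{5}$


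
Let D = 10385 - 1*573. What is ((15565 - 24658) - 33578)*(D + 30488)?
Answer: -1719641300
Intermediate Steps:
D = 9812 (D = 10385 - 573 = 9812)
((15565 - 24658) - 33578)*(D + 30488) = ((15565 - 24658) - 33578)*(9812 + 30488) = (-9093 - 33578)*40300 = -42671*40300 = -1719641300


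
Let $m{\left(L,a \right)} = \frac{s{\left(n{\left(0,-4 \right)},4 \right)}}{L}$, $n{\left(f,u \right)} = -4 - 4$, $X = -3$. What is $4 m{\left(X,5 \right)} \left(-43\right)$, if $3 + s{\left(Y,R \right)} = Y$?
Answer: $- \frac{1892}{3} \approx -630.67$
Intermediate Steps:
$n{\left(f,u \right)} = -8$ ($n{\left(f,u \right)} = -4 - 4 = -8$)
$s{\left(Y,R \right)} = -3 + Y$
$m{\left(L,a \right)} = - \frac{11}{L}$ ($m{\left(L,a \right)} = \frac{-3 - 8}{L} = - \frac{11}{L}$)
$4 m{\left(X,5 \right)} \left(-43\right) = 4 \left(- \frac{11}{-3}\right) \left(-43\right) = 4 \left(\left(-11\right) \left(- \frac{1}{3}\right)\right) \left(-43\right) = 4 \cdot \frac{11}{3} \left(-43\right) = \frac{44}{3} \left(-43\right) = - \frac{1892}{3}$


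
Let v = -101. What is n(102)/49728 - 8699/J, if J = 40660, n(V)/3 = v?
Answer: -37075321/168495040 ≈ -0.22004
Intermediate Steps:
n(V) = -303 (n(V) = 3*(-101) = -303)
n(102)/49728 - 8699/J = -303/49728 - 8699/40660 = -303*1/49728 - 8699*1/40660 = -101/16576 - 8699/40660 = -37075321/168495040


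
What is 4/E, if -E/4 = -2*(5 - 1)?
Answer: ⅛ ≈ 0.12500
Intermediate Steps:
E = 32 (E = -(-8)*(5 - 1) = -(-8)*4 = -4*(-8) = 32)
4/E = 4/32 = (1/32)*4 = ⅛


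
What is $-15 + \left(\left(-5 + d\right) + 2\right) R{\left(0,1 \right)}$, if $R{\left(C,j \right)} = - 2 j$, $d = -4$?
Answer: $-1$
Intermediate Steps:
$-15 + \left(\left(-5 + d\right) + 2\right) R{\left(0,1 \right)} = -15 + \left(\left(-5 - 4\right) + 2\right) \left(\left(-2\right) 1\right) = -15 + \left(-9 + 2\right) \left(-2\right) = -15 - -14 = -15 + 14 = -1$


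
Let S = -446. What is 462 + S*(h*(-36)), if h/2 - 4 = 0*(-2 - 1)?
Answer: 128910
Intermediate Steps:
h = 8 (h = 8 + 2*(0*(-2 - 1)) = 8 + 2*(0*(-3)) = 8 + 2*0 = 8 + 0 = 8)
462 + S*(h*(-36)) = 462 - 3568*(-36) = 462 - 446*(-288) = 462 + 128448 = 128910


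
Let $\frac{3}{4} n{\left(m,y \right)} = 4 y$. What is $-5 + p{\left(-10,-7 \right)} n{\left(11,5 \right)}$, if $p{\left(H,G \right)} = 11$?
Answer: $\frac{865}{3} \approx 288.33$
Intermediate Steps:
$n{\left(m,y \right)} = \frac{16 y}{3}$ ($n{\left(m,y \right)} = \frac{4 \cdot 4 y}{3} = \frac{16 y}{3}$)
$-5 + p{\left(-10,-7 \right)} n{\left(11,5 \right)} = -5 + 11 \cdot \frac{16}{3} \cdot 5 = -5 + 11 \cdot \frac{80}{3} = -5 + \frac{880}{3} = \frac{865}{3}$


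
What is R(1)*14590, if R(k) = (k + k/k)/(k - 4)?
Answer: -29180/3 ≈ -9726.7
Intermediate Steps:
R(k) = (1 + k)/(-4 + k) (R(k) = (k + 1)/(-4 + k) = (1 + k)/(-4 + k))
R(1)*14590 = ((1 + 1)/(-4 + 1))*14590 = (2/(-3))*14590 = -1/3*2*14590 = -2/3*14590 = -29180/3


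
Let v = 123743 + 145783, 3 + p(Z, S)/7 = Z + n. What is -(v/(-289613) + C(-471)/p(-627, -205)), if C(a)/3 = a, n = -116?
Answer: 998241603/1512359086 ≈ 0.66006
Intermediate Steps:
p(Z, S) = -833 + 7*Z (p(Z, S) = -21 + 7*(Z - 116) = -21 + 7*(-116 + Z) = -21 + (-812 + 7*Z) = -833 + 7*Z)
v = 269526
C(a) = 3*a
-(v/(-289613) + C(-471)/p(-627, -205)) = -(269526/(-289613) + (3*(-471))/(-833 + 7*(-627))) = -(269526*(-1/289613) - 1413/(-833 - 4389)) = -(-269526/289613 - 1413/(-5222)) = -(-269526/289613 - 1413*(-1/5222)) = -(-269526/289613 + 1413/5222) = -1*(-998241603/1512359086) = 998241603/1512359086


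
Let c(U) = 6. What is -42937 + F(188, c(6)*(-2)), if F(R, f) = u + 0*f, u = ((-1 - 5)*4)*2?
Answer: -42985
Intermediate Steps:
u = -48 (u = -6*4*2 = -24*2 = -48)
F(R, f) = -48 (F(R, f) = -48 + 0*f = -48 + 0 = -48)
-42937 + F(188, c(6)*(-2)) = -42937 - 48 = -42985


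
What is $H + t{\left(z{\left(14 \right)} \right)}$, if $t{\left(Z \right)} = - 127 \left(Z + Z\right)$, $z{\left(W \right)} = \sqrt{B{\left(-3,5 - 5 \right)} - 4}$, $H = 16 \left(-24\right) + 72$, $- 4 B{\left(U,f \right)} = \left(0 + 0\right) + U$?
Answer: $-312 - 127 i \sqrt{13} \approx -312.0 - 457.9 i$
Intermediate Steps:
$B{\left(U,f \right)} = - \frac{U}{4}$ ($B{\left(U,f \right)} = - \frac{\left(0 + 0\right) + U}{4} = - \frac{0 + U}{4} = - \frac{U}{4}$)
$H = -312$ ($H = -384 + 72 = -312$)
$z{\left(W \right)} = \frac{i \sqrt{13}}{2}$ ($z{\left(W \right)} = \sqrt{\left(- \frac{1}{4}\right) \left(-3\right) - 4} = \sqrt{\frac{3}{4} - 4} = \sqrt{- \frac{13}{4}} = \frac{i \sqrt{13}}{2}$)
$t{\left(Z \right)} = - 254 Z$ ($t{\left(Z \right)} = - 127 \cdot 2 Z = - 254 Z$)
$H + t{\left(z{\left(14 \right)} \right)} = -312 - 254 \frac{i \sqrt{13}}{2} = -312 - 127 i \sqrt{13}$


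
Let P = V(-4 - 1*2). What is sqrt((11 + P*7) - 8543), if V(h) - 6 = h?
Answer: 6*I*sqrt(237) ≈ 92.369*I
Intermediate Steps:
V(h) = 6 + h
P = 0 (P = 6 + (-4 - 1*2) = 6 + (-4 - 2) = 6 - 6 = 0)
sqrt((11 + P*7) - 8543) = sqrt((11 + 0*7) - 8543) = sqrt((11 + 0) - 8543) = sqrt(11 - 8543) = sqrt(-8532) = 6*I*sqrt(237)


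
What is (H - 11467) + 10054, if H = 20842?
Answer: 19429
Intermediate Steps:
(H - 11467) + 10054 = (20842 - 11467) + 10054 = 9375 + 10054 = 19429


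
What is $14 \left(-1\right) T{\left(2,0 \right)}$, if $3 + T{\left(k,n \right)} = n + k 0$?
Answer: $42$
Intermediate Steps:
$T{\left(k,n \right)} = -3 + n$ ($T{\left(k,n \right)} = -3 + \left(n + k 0\right) = -3 + \left(n + 0\right) = -3 + n$)
$14 \left(-1\right) T{\left(2,0 \right)} = 14 \left(-1\right) \left(-3 + 0\right) = \left(-14\right) \left(-3\right) = 42$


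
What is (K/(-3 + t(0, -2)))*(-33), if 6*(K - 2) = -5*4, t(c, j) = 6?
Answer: 44/3 ≈ 14.667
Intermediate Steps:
K = -4/3 (K = 2 + (-5*4)/6 = 2 + (⅙)*(-20) = 2 - 10/3 = -4/3 ≈ -1.3333)
(K/(-3 + t(0, -2)))*(-33) = -4/(3*(-3 + 6))*(-33) = -4/3/3*(-33) = -4/3*⅓*(-33) = -4/9*(-33) = 44/3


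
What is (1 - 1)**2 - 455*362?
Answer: -164710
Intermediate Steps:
(1 - 1)**2 - 455*362 = 0**2 - 164710 = 0 - 164710 = -164710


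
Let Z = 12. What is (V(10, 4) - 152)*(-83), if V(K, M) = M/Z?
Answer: 37765/3 ≈ 12588.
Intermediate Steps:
V(K, M) = M/12
(V(10, 4) - 152)*(-83) = ((1/12)*4 - 152)*(-83) = (⅓ - 152)*(-83) = -455/3*(-83) = 37765/3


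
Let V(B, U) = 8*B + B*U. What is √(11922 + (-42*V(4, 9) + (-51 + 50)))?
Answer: 7*√185 ≈ 95.210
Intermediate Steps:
√(11922 + (-42*V(4, 9) + (-51 + 50))) = √(11922 + (-168*(8 + 9) + (-51 + 50))) = √(11922 + (-168*17 - 1)) = √(11922 + (-42*68 - 1)) = √(11922 + (-2856 - 1)) = √(11922 - 2857) = √9065 = 7*√185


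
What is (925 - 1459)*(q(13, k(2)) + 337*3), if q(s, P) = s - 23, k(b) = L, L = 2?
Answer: -534534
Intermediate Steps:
k(b) = 2
q(s, P) = -23 + s
(925 - 1459)*(q(13, k(2)) + 337*3) = (925 - 1459)*((-23 + 13) + 337*3) = -534*(-10 + 1011) = -534*1001 = -534534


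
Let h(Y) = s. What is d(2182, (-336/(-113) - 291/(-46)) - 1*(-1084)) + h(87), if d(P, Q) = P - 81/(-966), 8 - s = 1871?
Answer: 102745/322 ≈ 319.08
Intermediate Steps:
s = -1863 (s = 8 - 1*1871 = 8 - 1871 = -1863)
h(Y) = -1863
d(P, Q) = 27/322 + P (d(P, Q) = P - 81*(-1/966) = P + 27/322 = 27/322 + P)
d(2182, (-336/(-113) - 291/(-46)) - 1*(-1084)) + h(87) = (27/322 + 2182) - 1863 = 702631/322 - 1863 = 102745/322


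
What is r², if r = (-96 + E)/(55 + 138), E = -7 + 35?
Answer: 4624/37249 ≈ 0.12414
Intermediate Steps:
E = 28
r = -68/193 (r = (-96 + 28)/(55 + 138) = -68/193 ≈ -0.35233)
r² = (-68/193)² = 4624/37249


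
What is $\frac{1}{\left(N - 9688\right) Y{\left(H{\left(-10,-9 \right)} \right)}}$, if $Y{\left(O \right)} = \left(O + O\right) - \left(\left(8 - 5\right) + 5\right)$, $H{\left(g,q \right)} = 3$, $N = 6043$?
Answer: $\frac{1}{7290} \approx 0.00013717$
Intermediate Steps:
$Y{\left(O \right)} = -8 + 2 O$ ($Y{\left(O \right)} = 2 O - \left(3 + 5\right) = 2 O - 8 = -8 + 2 O$)
$\frac{1}{\left(N - 9688\right) Y{\left(H{\left(-10,-9 \right)} \right)}} = \frac{1}{\left(6043 - 9688\right) \left(-8 + 2 \cdot 3\right)} = \frac{1}{\left(-3645\right) \left(-8 + 6\right)} = - \frac{1}{3645 \left(-2\right)} = \left(- \frac{1}{3645}\right) \left(- \frac{1}{2}\right) = \frac{1}{7290}$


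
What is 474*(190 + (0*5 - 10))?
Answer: 85320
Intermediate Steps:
474*(190 + (0*5 - 10)) = 474*(190 + (0 - 10)) = 474*(190 - 10) = 474*180 = 85320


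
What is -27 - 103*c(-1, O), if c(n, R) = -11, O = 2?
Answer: 1106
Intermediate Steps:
-27 - 103*c(-1, O) = -27 - 103*(-11) = -27 + 1133 = 1106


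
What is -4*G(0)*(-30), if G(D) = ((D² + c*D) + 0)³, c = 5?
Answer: 0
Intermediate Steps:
G(D) = (D² + 5*D)³ (G(D) = ((D² + 5*D) + 0)³ = (D² + 5*D)³)
-4*G(0)*(-30) = -4*0³*(5 + 0)³*(-30) = -0*5³*(-30) = -0*125*(-30) = -4*0*(-30) = 0*(-30) = 0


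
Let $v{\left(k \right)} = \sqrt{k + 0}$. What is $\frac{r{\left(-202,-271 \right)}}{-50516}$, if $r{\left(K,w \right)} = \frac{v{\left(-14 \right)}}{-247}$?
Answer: $\frac{i \sqrt{14}}{12477452} \approx 2.9987 \cdot 10^{-7} i$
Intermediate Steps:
$v{\left(k \right)} = \sqrt{k}$
$r{\left(K,w \right)} = - \frac{i \sqrt{14}}{247}$ ($r{\left(K,w \right)} = \frac{\sqrt{-14}}{-247} = i \sqrt{14} \left(- \frac{1}{247}\right) = - \frac{i \sqrt{14}}{247}$)
$\frac{r{\left(-202,-271 \right)}}{-50516} = \frac{\left(- \frac{1}{247}\right) i \sqrt{14}}{-50516} = - \frac{i \sqrt{14}}{247} \left(- \frac{1}{50516}\right) = \frac{i \sqrt{14}}{12477452}$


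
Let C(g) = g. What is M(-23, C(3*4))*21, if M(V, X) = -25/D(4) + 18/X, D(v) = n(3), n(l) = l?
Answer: -287/2 ≈ -143.50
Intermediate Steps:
D(v) = 3
M(V, X) = -25/3 + 18/X
M(-23, C(3*4))*21 = (-25/3 + 18/((3*4)))*21 = (-25/3 + 18/12)*21 = (-25/3 + 18*(1/12))*21 = (-25/3 + 3/2)*21 = -41/6*21 = -287/2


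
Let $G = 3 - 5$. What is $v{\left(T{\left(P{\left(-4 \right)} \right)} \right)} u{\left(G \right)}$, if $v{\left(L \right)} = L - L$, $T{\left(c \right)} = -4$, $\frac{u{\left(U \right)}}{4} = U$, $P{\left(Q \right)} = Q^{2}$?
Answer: $0$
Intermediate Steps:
$G = -2$ ($G = 3 - 5 = -2$)
$u{\left(U \right)} = 4 U$
$v{\left(L \right)} = 0$
$v{\left(T{\left(P{\left(-4 \right)} \right)} \right)} u{\left(G \right)} = 0 \cdot 4 \left(-2\right) = 0 \left(-8\right) = 0$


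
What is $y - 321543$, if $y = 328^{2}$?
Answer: $-213959$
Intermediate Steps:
$y = 107584$
$y - 321543 = 107584 - 321543 = -213959$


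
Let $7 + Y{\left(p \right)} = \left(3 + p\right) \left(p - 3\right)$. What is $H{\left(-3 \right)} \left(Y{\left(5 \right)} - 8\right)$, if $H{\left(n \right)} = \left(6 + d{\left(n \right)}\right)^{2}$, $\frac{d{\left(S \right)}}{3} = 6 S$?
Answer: $2304$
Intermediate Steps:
$d{\left(S \right)} = 18 S$ ($d{\left(S \right)} = 3 \cdot 6 S = 18 S$)
$H{\left(n \right)} = \left(6 + 18 n\right)^{2}$
$Y{\left(p \right)} = -7 + \left(-3 + p\right) \left(3 + p\right)$ ($Y{\left(p \right)} = -7 + \left(3 + p\right) \left(p - 3\right) = -7 + \left(3 + p\right) \left(-3 + p\right) = -7 + \left(-3 + p\right) \left(3 + p\right)$)
$H{\left(-3 \right)} \left(Y{\left(5 \right)} - 8\right) = 36 \left(1 + 3 \left(-3\right)\right)^{2} \left(\left(-16 + 5^{2}\right) - 8\right) = 36 \left(1 - 9\right)^{2} \left(\left(-16 + 25\right) - 8\right) = 36 \left(-8\right)^{2} \left(9 - 8\right) = 36 \cdot 64 \cdot 1 = 2304 \cdot 1 = 2304$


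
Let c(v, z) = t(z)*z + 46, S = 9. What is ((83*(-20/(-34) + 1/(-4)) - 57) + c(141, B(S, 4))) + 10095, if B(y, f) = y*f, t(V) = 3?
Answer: 694965/68 ≈ 10220.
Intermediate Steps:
B(y, f) = f*y
c(v, z) = 46 + 3*z (c(v, z) = 3*z + 46 = 46 + 3*z)
((83*(-20/(-34) + 1/(-4)) - 57) + c(141, B(S, 4))) + 10095 = ((83*(-20/(-34) + 1/(-4)) - 57) + (46 + 3*(4*9))) + 10095 = ((83*(-20*(-1/34) + 1*(-¼)) - 57) + (46 + 3*36)) + 10095 = ((83*(10/17 - ¼) - 57) + (46 + 108)) + 10095 = ((83*(23/68) - 57) + 154) + 10095 = ((1909/68 - 57) + 154) + 10095 = (-1967/68 + 154) + 10095 = 8505/68 + 10095 = 694965/68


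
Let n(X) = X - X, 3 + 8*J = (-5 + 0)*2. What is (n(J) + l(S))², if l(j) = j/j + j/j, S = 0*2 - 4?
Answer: 4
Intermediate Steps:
J = -13/8 (J = -3/8 + ((-5 + 0)*2)/8 = -3/8 + (-5*2)/8 = -3/8 + (⅛)*(-10) = -3/8 - 5/4 = -13/8 ≈ -1.6250)
S = -4 (S = 0 - 4 = -4)
l(j) = 2 (l(j) = 1 + 1 = 2)
n(X) = 0
(n(J) + l(S))² = (0 + 2)² = 2² = 4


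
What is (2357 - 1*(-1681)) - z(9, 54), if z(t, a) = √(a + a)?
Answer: 4038 - 6*√3 ≈ 4027.6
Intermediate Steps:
z(t, a) = √2*√a (z(t, a) = √(2*a) = √2*√a)
(2357 - 1*(-1681)) - z(9, 54) = (2357 - 1*(-1681)) - √2*√54 = (2357 + 1681) - √2*3*√6 = 4038 - 6*√3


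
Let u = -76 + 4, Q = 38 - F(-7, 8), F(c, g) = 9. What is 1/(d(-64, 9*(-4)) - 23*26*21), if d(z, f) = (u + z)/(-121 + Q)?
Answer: -23/288800 ≈ -7.9640e-5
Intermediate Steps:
Q = 29 (Q = 38 - 1*9 = 38 - 9 = 29)
u = -72
d(z, f) = 18/23 - z/92 (d(z, f) = (-72 + z)/(-121 + 29) = (-72 + z)/(-92) = (-72 + z)*(-1/92) = 18/23 - z/92)
1/(d(-64, 9*(-4)) - 23*26*21) = 1/((18/23 - 1/92*(-64)) - 23*26*21) = 1/((18/23 + 16/23) - 598*21) = 1/(34/23 - 12558) = 1/(-288800/23) = -23/288800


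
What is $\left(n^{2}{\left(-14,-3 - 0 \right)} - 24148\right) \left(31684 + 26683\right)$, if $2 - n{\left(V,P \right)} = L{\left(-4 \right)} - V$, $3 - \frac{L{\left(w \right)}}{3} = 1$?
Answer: $-1390535408$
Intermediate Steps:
$L{\left(w \right)} = 6$ ($L{\left(w \right)} = 9 - 3 = 6$)
$n{\left(V,P \right)} = -4 + V$ ($n{\left(V,P \right)} = 2 - \left(6 - V\right) = 2 + \left(-6 + V\right) = -4 + V$)
$\left(n^{2}{\left(-14,-3 - 0 \right)} - 24148\right) \left(31684 + 26683\right) = \left(\left(-4 - 14\right)^{2} - 24148\right) \left(31684 + 26683\right) = \left(\left(-18\right)^{2} - 24148\right) 58367 = \left(324 - 24148\right) 58367 = \left(-23824\right) 58367 = -1390535408$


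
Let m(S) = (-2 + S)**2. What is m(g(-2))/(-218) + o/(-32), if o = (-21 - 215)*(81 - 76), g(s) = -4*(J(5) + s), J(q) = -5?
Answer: 29451/872 ≈ 33.774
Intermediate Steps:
g(s) = 20 - 4*s (g(s) = -4*(-5 + s) = 20 - 4*s)
o = -1180 (o = -236*5 = -1180)
m(g(-2))/(-218) + o/(-32) = (-2 + (20 - 4*(-2)))**2/(-218) - 1180/(-32) = (-2 + (20 + 8))**2*(-1/218) - 1180*(-1/32) = (-2 + 28)**2*(-1/218) + 295/8 = 26**2*(-1/218) + 295/8 = 676*(-1/218) + 295/8 = -338/109 + 295/8 = 29451/872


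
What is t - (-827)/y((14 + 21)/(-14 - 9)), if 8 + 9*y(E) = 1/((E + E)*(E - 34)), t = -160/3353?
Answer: -1427328433570/1532290823 ≈ -931.50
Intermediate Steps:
t = -160/3353 (t = -160*1/3353 = -160/3353 ≈ -0.047718)
y(E) = -8/9 + 1/(18*E*(-34 + E)) (y(E) = -8/9 + 1/(9*(((E + E)*(E - 34)))) = -8/9 + 1/(9*(((2*E)*(-34 + E)))) = -8/9 + 1/(9*((2*E*(-34 + E)))) = -8/9 + (1/(2*E*(-34 + E)))/9 = -8/9 + 1/(18*E*(-34 + E)))
t - (-827)/y((14 + 21)/(-14 - 9)) = -160/3353 - (-827)/((1 - 16*(14 + 21)²/(-14 - 9)² + 544*((14 + 21)/(-14 - 9)))/(18*(((14 + 21)/(-14 - 9)))*(-34 + (14 + 21)/(-14 - 9)))) = -160/3353 - (-827)/((1 - 16*(35/(-23))² + 544*(35/(-23)))/(18*((35/(-23)))*(-34 + 35/(-23)))) = -160/3353 - (-827)/((1 - 16*(35*(-1/23))² + 544*(35*(-1/23)))/(18*((35*(-1/23)))*(-34 + 35*(-1/23)))) = -160/3353 - (-827)/((1 - 16*(-35/23)² + 544*(-35/23))/(18*(-35/23)*(-34 - 35/23))) = -160/3353 - (-827)/((1/18)*(-23/35)*(1 - 16*1225/529 - 19040/23)/(-817/23)) = -160/3353 - (-827)/((1/18)*(-23/35)*(-23/817)*(1 - 19600/529 - 19040/23)) = -160/3353 - (-827)/((1/18)*(-23/35)*(-23/817)*(-456991/529)) = -160/3353 - (-827)/(-456991/514710) = -160/3353 - (-827)*(-514710)/456991 = -160/3353 - 1*425665170/456991 = -160/3353 - 425665170/456991 = -1427328433570/1532290823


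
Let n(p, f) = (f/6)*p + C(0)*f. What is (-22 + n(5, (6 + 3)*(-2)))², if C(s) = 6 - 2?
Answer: 11881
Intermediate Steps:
C(s) = 4
n(p, f) = 4*f + f*p/6 (n(p, f) = (f/6)*p + 4*f = f*p/6 + 4*f = 4*f + f*p/6)
(-22 + n(5, (6 + 3)*(-2)))² = (-22 + ((6 + 3)*(-2))*(24 + 5)/6)² = (-22 + (⅙)*(9*(-2))*29)² = (-22 + (⅙)*(-18)*29)² = (-22 - 87)² = (-109)² = 11881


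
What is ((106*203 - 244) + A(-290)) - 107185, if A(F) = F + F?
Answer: -86491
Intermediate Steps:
A(F) = 2*F
((106*203 - 244) + A(-290)) - 107185 = ((106*203 - 244) + 2*(-290)) - 107185 = ((21518 - 244) - 580) - 107185 = (21274 - 580) - 107185 = 20694 - 107185 = -86491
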